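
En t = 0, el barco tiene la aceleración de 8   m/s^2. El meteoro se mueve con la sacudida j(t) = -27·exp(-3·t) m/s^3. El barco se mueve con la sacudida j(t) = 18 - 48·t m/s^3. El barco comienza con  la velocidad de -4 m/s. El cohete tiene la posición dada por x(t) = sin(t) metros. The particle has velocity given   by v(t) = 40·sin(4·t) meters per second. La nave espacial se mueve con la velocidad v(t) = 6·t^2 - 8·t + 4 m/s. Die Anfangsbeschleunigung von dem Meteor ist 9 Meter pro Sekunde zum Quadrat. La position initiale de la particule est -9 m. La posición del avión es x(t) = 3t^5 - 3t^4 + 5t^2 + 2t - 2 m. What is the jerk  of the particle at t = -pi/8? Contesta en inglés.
To solve this, we need to take 2 derivatives of our velocity equation v(t) = 40·sin(4·t). The derivative of velocity gives acceleration: a(t) = 160·cos(4·t). The derivative of acceleration gives jerk: j(t) = -640·sin(4·t). Using j(t) = -640·sin(4·t) and substituting t = -pi/8, we find j = 640.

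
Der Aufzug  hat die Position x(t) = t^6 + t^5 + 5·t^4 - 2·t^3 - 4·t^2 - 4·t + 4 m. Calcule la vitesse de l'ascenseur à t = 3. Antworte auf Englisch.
To solve this, we need to take 1 derivative of our position equation x(t) = t^6 + t^5 + 5·t^4 - 2·t^3 - 4·t^2 - 4·t + 4. Taking d/dt of x(t), we find v(t) = 6·t^5 + 5·t^4 + 20·t^3 - 6·t^2 - 8·t - 4. From the given velocity equation v(t) = 6·t^5 + 5·t^4 + 20·t^3 - 6·t^2 - 8·t - 4, we substitute t = 3 to get v = 2321.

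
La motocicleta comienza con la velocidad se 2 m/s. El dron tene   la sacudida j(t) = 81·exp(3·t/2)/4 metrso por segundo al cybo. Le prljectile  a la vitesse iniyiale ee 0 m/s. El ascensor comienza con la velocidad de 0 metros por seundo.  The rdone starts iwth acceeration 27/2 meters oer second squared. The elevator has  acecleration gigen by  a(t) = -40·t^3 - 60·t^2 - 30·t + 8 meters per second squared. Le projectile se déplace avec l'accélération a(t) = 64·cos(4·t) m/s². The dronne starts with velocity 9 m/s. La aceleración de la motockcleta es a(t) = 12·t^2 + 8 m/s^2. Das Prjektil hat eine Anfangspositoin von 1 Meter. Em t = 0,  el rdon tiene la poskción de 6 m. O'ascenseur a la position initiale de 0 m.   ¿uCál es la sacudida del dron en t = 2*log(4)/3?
Usando j(t) = 81·exp(3·t/2)/4 y sustituyendo t = 2*log(4)/3, encontramos j = 81.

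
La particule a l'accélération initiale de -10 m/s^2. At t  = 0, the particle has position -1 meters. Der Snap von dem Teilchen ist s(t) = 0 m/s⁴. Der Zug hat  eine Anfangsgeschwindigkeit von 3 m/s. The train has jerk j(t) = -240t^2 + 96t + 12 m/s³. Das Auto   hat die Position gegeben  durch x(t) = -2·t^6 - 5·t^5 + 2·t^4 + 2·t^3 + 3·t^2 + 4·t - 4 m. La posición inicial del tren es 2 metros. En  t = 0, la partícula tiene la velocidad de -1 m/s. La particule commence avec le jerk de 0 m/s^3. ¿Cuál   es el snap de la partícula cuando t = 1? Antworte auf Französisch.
Nous avons le snap s(t) = 0. En substituant t = 1: s(1) = 0.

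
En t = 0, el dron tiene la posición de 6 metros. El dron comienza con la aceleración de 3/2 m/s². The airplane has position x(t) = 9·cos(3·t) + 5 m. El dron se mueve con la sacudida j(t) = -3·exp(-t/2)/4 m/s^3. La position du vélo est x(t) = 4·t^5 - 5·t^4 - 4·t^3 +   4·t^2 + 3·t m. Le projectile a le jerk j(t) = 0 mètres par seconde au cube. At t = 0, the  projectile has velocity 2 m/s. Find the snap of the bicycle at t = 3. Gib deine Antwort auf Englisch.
To solve this, we need to take 4 derivatives of our position equation x(t) = 4·t^5 - 5·t^4 - 4·t^3 + 4·t^2 + 3·t. Differentiating position, we get velocity: v(t) = 20·t^4 - 20·t^3 - 12·t^2 + 8·t + 3. Differentiating velocity, we get acceleration: a(t) = 80·t^3 - 60·t^2 - 24·t + 8. Differentiating acceleration, we get jerk: j(t) = 240·t^2 - 120·t - 24. The derivative of jerk gives snap: s(t) = 480·t - 120. From the given snap equation s(t) = 480·t - 120, we substitute t = 3 to get s = 1320.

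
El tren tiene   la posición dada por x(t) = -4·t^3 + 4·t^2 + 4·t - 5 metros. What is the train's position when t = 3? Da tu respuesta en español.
Usando x(t) = -4·t^3 + 4·t^2 + 4·t - 5 y sustituyendo t = 3, encontramos x = -65.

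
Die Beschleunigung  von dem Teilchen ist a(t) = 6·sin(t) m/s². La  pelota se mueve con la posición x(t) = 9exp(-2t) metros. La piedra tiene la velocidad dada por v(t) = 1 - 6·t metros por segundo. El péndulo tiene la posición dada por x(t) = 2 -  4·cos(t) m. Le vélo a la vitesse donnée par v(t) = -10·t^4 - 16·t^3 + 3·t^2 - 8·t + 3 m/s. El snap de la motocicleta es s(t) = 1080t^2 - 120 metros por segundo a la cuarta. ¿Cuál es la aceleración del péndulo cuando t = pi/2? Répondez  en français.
En partant de la position x(t) = 2 - 4·cos(t), nous prenons 2 dérivées. En prenant d/dt de x(t), nous trouvons v(t) = 4·sin(t). En dérivant la vitesse, nous obtenons l'accélération: a(t) = 4·cos(t). En utilisant a(t) = 4·cos(t) et en substituant t = pi/2, nous trouvons a = 0.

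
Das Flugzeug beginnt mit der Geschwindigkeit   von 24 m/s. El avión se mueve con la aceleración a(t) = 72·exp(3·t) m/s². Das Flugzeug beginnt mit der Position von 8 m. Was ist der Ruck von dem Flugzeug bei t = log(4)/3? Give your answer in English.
We must differentiate our acceleration equation a(t) = 72·exp(3·t) 1 time. The derivative of acceleration gives jerk: j(t) = 216·exp(3·t). Using j(t) = 216·exp(3·t) and substituting t = log(4)/3, we find j = 864.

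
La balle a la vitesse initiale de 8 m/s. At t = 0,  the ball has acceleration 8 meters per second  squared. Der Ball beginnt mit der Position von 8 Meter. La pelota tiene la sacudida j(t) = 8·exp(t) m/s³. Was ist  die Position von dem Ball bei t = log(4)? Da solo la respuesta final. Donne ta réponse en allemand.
Die Position bei t = log(4) ist x = 32.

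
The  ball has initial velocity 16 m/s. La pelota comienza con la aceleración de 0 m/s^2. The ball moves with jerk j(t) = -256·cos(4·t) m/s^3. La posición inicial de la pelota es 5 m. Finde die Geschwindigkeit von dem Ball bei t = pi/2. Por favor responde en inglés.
To solve this, we need to take 2 antiderivatives of our jerk equation j(t) = -256·cos(4·t). Taking ∫j(t)dt and applying a(0) = 0, we find a(t) = -64·sin(4·t). Integrating acceleration and using the initial condition v(0) = 16, we get v(t) = 16·cos(4·t). From the given velocity equation v(t) = 16·cos(4·t), we substitute t = pi/2 to get v = 16.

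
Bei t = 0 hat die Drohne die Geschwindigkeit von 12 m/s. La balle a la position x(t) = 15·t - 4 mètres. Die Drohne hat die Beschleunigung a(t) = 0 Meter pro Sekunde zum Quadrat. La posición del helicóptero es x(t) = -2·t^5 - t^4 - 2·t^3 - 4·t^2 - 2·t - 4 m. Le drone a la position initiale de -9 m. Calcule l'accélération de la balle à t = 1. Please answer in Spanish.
Partiendo de la posición x(t) = 15·t - 4, tomamos 2 derivadas. La derivada de la posición da la velocidad: v(t) = 15. La derivada de la velocidad da la aceleración: a(t) = 0. Tenemos la aceleración a(t) = 0. Sustituyendo t = 1: a(1) = 0.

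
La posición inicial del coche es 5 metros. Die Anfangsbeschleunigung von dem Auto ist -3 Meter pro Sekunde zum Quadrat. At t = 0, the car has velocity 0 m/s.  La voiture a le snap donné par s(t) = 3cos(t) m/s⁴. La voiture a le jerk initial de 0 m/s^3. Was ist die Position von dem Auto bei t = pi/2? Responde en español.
Para resolver esto, necesitamos tomar 4 antiderivadas de nuestra ecuación del snap s(t) = 3·cos(t). Integrando el snap y usando la condición inicial j(0) = 0, obtenemos j(t) = 3·sin(t). Tomando ∫j(t)dt y aplicando a(0) = -3, encontramos a(t) = -3·cos(t). La integral de la aceleración, con v(0) = 0, da la velocidad: v(t) = -3·sin(t). Tomando ∫v(t)dt y aplicando x(0) = 5, encontramos x(t) = 3·cos(t) + 2. Tenemos la posición x(t) = 3·cos(t) + 2. Sustituyendo t = pi/2: x(pi/2) = 2.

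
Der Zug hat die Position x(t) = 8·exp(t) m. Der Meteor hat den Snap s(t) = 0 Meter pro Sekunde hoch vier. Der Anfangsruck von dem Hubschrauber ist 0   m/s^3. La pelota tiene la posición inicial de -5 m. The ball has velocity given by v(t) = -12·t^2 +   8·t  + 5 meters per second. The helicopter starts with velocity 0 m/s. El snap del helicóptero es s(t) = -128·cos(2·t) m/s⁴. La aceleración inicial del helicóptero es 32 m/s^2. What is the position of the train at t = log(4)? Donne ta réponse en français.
De l'équation de la position x(t) = 8·exp(t), nous substituons t = log(4) pour obtenir x = 32.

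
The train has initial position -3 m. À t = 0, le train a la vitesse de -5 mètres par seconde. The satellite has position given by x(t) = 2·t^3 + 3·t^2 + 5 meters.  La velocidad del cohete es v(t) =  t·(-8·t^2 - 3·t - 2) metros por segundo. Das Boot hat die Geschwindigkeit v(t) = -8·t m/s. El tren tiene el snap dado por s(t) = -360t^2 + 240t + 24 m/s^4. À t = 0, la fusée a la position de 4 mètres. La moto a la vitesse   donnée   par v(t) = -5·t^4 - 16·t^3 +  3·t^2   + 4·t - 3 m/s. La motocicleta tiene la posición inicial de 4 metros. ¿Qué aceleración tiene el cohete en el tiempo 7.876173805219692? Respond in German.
Ausgehend von der Geschwindigkeit v(t) = t·(-8·t^2 - 3·t - 2), nehmen wir 1 Ableitung. Durch Ableiten von der Geschwindigkeit erhalten wir die Beschleunigung: a(t) = -8·t^2 + t·(-16·t - 3) - 3·t - 2. Mit a(t) = -8·t^2 + t·(-16·t - 3) - 3·t - 2 und Einsetzen von t = 7.876173805219692, finden wir a = -1538.07577427201.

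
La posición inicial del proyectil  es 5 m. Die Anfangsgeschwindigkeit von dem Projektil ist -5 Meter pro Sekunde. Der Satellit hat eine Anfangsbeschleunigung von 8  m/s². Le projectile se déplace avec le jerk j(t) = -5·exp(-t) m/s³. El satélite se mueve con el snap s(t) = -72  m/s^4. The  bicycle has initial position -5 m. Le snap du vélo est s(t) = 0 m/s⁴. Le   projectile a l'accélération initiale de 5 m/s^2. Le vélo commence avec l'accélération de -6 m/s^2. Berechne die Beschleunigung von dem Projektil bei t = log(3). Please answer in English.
Starting from jerk j(t) = -5·exp(-t), we take 1 integral. The integral of jerk, with a(0) = 5, gives acceleration: a(t) = 5·exp(-t). Using a(t) = 5·exp(-t) and substituting t = log(3), we find a = 5/3.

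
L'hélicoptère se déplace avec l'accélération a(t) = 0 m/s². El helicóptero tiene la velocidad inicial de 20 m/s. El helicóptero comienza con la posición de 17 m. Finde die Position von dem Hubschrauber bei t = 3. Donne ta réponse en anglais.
Starting from acceleration a(t) = 0, we take 2 antiderivatives. Taking ∫a(t)dt and applying v(0) = 20, we find v(t) = 20. The antiderivative of velocity, with x(0) = 17, gives position: x(t) = 20·t + 17. From the given position equation x(t) = 20·t + 17, we substitute t = 3 to get x = 77.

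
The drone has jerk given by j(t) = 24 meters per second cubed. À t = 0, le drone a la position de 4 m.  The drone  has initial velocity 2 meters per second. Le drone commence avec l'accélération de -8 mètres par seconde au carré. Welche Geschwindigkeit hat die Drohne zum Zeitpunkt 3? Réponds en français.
En partant du jerk j(t) = 24, nous prenons 2 intégrales. En prenant ∫j(t)dt et en appliquant a(0) = -8, nous trouvons a(t) = 24·t - 8. En intégrant l'accélération et en utilisant la condition initiale v(0) = 2, nous obtenons v(t) = 12·t^2 - 8·t + 2. Nous avons la vitesse v(t) = 12·t^2 - 8·t + 2. En substituant t = 3: v(3) = 86.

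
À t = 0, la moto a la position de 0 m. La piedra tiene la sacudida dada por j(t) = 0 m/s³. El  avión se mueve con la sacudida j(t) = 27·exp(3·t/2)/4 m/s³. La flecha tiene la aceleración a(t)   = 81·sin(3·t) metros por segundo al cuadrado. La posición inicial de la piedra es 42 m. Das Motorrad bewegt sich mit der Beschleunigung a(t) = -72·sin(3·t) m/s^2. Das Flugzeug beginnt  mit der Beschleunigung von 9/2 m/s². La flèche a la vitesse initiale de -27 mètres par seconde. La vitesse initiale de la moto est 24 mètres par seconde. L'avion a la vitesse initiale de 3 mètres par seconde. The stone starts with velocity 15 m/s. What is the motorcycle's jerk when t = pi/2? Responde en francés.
Nous devons dériver notre équation de l'accélération a(t) = -72·sin(3·t) 1 fois. En prenant d/dt de a(t), nous trouvons j(t) = -216·cos(3·t). Nous avons le jerk j(t) = -216·cos(3·t). En substituant t = pi/2: j(pi/2) = 0.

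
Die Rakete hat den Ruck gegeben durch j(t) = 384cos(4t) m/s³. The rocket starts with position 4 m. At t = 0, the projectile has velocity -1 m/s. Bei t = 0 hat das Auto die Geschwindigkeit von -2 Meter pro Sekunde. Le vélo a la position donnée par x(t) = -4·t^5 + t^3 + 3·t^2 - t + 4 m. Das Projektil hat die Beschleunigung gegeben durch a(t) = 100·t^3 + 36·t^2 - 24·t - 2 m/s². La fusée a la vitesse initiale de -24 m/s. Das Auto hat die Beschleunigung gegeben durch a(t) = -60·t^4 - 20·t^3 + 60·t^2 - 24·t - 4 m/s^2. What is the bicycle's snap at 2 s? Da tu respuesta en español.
Partiendo de la posición x(t) = -4·t^5 + t^3 + 3·t^2 - t + 4, tomamos 4 derivadas. Tomando d/dt de x(t), encontramos v(t) = -20·t^4 + 3·t^2 + 6·t - 1. Derivando la velocidad, obtenemos la aceleración: a(t) = -80·t^3 + 6·t + 6. La derivada de la aceleración da la sacudida: j(t) = 6 - 240·t^2. Tomando d/dt de j(t), encontramos s(t) = -480·t. De la ecuación del snap s(t) = -480·t, sustituimos t = 2 para obtener s = -960.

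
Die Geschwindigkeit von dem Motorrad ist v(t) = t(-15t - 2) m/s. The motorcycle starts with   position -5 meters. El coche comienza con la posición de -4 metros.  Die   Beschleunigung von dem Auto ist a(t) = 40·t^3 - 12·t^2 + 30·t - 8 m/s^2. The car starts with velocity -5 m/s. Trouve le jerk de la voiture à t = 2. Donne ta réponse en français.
Nous devons dériver notre équation de l'accélération a(t) = 40·t^3 - 12·t^2 + 30·t - 8 1 fois. En dérivant l'accélération, nous obtenons le jerk: j(t) = 120·t^2 - 24·t + 30. Nous avons le jerk j(t) = 120·t^2 - 24·t + 30. En substituant t = 2: j(2) = 462.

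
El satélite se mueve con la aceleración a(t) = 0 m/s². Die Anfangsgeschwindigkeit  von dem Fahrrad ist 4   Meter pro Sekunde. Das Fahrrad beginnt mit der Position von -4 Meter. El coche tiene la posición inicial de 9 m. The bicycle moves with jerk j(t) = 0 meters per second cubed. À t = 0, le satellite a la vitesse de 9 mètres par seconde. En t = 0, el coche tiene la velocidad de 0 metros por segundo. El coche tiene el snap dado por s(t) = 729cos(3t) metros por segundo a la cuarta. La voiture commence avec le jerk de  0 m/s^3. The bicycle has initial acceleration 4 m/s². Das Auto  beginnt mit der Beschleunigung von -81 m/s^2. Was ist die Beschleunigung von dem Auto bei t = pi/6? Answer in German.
Um dies zu lösen, müssen wir 2 Stammfunktionen unserer Gleichung für den Snap s(t) = 729·cos(3·t) finden. Mit ∫s(t)dt und Anwendung von j(0) = 0, finden wir j(t) = 243·sin(3·t). Die Stammfunktion von dem Ruck, mit a(0) = -81, ergibt die Beschleunigung: a(t) = -81·cos(3·t). Wir haben die Beschleunigung a(t) = -81·cos(3·t). Durch Einsetzen von t = pi/6: a(pi/6) = 0.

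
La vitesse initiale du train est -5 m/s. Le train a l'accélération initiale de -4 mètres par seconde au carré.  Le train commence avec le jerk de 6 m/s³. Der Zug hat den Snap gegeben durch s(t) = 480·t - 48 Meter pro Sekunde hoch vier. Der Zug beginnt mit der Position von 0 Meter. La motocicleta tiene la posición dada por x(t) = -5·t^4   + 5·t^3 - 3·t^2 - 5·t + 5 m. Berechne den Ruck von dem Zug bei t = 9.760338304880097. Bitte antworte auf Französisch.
Nous devons trouver la primitive de notre équation du snap s(t) = 480·t - 48 1 fois. En intégrant le snap et en utilisant la condition initiale j(0) = 6, nous obtenons j(t) = 240·t^2 - 48·t + 6. En utilisant j(t) = 240·t^2 - 48·t + 6 et en substituant t = 9.760338304880097, nous trouvons j = 22400.9126795361.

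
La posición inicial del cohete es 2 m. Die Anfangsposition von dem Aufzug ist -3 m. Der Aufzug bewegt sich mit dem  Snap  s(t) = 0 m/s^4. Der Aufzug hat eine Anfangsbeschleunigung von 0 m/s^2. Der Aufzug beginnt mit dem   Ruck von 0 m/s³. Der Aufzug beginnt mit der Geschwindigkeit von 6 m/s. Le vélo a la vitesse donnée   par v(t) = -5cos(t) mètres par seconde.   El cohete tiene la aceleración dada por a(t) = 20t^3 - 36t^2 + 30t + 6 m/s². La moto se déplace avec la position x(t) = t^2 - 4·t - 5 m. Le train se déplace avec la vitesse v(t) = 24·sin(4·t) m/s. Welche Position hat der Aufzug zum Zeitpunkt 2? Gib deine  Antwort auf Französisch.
Nous devons intégrer notre équation du snap s(t) = 0 4 fois. La primitive du snap, avec j(0) = 0, donne le jerk: j(t) = 0. L'intégrale du jerk, avec a(0) = 0, donne l'accélération: a(t) = 0. L'intégrale de l'accélération est la vitesse. En utilisant v(0) = 6, nous obtenons v(t) = 6. En prenant ∫v(t)dt et en appliquant x(0) = -3, nous trouvons x(t) = 6·t - 3. De l'équation de la position x(t) = 6·t - 3, nous substituons t = 2 pour obtenir x = 9.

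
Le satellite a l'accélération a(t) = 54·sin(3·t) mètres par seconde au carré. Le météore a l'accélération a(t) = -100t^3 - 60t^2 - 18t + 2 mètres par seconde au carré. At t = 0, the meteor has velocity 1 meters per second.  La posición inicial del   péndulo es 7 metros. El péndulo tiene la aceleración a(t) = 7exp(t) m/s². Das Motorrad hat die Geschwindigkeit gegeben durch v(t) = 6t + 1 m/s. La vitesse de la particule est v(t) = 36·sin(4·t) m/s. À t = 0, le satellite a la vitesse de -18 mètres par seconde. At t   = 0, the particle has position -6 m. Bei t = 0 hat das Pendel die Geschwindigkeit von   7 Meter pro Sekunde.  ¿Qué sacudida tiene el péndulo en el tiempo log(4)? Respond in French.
Pour résoudre ceci, nous devons prendre 1 dérivée de notre équation de l'accélération a(t) = 7·exp(t). En dérivant l'accélération, nous obtenons le jerk: j(t) = 7·exp(t). De l'équation du jerk j(t) = 7·exp(t), nous substituons t = log(4) pour obtenir j = 28.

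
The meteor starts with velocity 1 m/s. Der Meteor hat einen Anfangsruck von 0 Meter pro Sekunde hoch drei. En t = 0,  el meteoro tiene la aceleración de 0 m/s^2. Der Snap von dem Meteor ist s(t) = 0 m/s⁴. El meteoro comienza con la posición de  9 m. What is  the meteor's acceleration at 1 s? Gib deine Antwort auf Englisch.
We must find the integral of our snap equation s(t) = 0 2 times. Integrating snap and using the initial condition j(0) = 0, we get j(t) = 0. Taking ∫j(t)dt and applying a(0) = 0, we find a(t) = 0. Using a(t) = 0 and substituting t = 1, we find a = 0.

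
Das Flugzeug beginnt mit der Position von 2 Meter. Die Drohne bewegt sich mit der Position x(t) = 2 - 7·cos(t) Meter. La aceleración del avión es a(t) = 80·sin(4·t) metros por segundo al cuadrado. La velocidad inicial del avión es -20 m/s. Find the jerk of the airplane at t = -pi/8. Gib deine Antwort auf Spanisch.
Partiendo de la aceleración a(t) = 80·sin(4·t), tomamos 1 derivada. Derivando la aceleración, obtenemos la sacudida: j(t) = 320·cos(4·t). De la ecuación de la sacudida j(t) = 320·cos(4·t), sustituimos t = -pi/8 para obtener j = 0.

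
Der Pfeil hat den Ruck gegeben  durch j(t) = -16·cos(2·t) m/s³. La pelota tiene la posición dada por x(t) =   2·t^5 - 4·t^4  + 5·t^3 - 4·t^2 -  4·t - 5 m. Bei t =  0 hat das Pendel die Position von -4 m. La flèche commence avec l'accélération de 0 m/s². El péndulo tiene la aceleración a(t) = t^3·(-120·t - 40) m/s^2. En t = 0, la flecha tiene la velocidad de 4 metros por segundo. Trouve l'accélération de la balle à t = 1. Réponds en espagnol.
Partiendo de la posición x(t) = 2·t^5 - 4·t^4 + 5·t^3 - 4·t^2 - 4·t - 5, tomamos 2 derivadas. La derivada de la posición da la velocidad: v(t) = 10·t^4 - 16·t^3 + 15·t^2 - 8·t - 4. Tomando d/dt de v(t), encontramos a(t) = 40·t^3 - 48·t^2 + 30·t - 8. Usando a(t) = 40·t^3 - 48·t^2 + 30·t - 8 y sustituyendo t = 1, encontramos a = 14.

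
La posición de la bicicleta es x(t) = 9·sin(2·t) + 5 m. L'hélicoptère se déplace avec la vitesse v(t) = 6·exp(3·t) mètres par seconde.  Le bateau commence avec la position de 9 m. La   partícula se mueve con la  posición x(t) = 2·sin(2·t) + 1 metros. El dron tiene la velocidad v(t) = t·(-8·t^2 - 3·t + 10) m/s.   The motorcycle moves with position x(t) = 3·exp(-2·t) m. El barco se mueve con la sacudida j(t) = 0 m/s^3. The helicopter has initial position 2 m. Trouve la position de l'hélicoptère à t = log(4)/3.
Nous devons intégrer notre équation de la vitesse v(t) = 6·exp(3·t) 1 fois. En prenant ∫v(t)dt et en appliquant x(0) = 2, nous trouvons x(t) = 2·exp(3·t). Nous avons la position x(t) = 2·exp(3·t). En substituant t = log(4)/3: x(log(4)/3) = 8.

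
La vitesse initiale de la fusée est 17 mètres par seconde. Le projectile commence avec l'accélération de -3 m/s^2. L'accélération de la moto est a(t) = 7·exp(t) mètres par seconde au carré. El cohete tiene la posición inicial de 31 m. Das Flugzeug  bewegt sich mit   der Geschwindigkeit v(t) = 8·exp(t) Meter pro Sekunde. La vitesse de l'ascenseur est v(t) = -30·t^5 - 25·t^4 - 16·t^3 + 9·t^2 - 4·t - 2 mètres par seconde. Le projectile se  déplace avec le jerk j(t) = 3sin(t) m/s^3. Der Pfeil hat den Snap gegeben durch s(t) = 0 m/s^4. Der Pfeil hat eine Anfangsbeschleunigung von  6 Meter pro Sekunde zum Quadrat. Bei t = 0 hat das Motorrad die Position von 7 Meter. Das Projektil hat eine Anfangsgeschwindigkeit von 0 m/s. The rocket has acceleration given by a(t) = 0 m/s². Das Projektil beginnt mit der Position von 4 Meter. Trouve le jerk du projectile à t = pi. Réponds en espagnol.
De la ecuación de la sacudida j(t) = 3·sin(t), sustituimos t = pi para obtener j = 0.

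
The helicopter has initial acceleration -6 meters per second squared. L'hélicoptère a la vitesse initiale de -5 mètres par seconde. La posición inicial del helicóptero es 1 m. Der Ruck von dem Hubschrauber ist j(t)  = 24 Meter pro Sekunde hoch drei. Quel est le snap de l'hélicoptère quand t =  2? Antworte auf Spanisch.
Para resolver esto, necesitamos tomar 1 derivada de nuestra ecuación de la sacudida j(t) = 24. Derivando la sacudida, obtenemos el snap: s(t) = 0. De la ecuación del snap s(t) = 0, sustituimos t = 2 para obtener s = 0.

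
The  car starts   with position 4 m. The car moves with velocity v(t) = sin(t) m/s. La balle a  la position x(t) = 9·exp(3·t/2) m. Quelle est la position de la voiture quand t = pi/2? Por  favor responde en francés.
En partant de la vitesse v(t) = sin(t), nous prenons 1 primitive. En prenant ∫v(t)dt et en appliquant x(0) = 4, nous trouvons x(t) = 5 - cos(t). En utilisant x(t) = 5 - cos(t) et en substituant t = pi/2, nous trouvons x = 5.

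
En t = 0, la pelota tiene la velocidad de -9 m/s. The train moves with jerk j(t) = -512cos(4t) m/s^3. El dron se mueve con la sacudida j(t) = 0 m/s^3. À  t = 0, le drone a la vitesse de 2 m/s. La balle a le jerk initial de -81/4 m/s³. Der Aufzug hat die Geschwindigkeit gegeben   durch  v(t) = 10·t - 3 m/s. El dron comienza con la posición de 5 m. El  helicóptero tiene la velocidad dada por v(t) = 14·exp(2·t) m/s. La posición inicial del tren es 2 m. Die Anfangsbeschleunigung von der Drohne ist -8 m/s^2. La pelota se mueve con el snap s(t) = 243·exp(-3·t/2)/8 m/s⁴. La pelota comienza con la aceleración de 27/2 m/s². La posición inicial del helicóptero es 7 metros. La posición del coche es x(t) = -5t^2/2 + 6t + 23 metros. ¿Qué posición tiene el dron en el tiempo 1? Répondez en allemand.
Wir müssen die Stammfunktion unserer Gleichung für den Ruck j(t) = 0 3-mal finden. Durch Integration von dem Ruck und Verwendung der Anfangsbedingung a(0) = -8, erhalten wir a(t) = -8. Die Stammfunktion von der Beschleunigung, mit v(0) = 2, ergibt die Geschwindigkeit: v(t) = 2 - 8·t. Das Integral von der Geschwindigkeit ist die Position. Mit x(0) = 5 erhalten wir x(t) = -4·t^2 + 2·t + 5. Wir haben die Position x(t) = -4·t^2 + 2·t + 5. Durch Einsetzen von t = 1: x(1) = 3.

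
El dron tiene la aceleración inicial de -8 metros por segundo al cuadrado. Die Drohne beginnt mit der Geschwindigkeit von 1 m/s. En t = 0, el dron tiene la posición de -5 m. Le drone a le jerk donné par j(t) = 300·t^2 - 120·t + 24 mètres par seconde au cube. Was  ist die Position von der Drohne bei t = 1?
Ausgehend von dem Ruck j(t) = 300·t^2 - 120·t + 24, nehmen wir 3 Integrale. Mit ∫j(t)dt und Anwendung von a(0) = -8, finden wir a(t) = 100·t^3 - 60·t^2 + 24·t - 8. Mit ∫a(t)dt und Anwendung von v(0) = 1, finden wir v(t) = 25·t^4 - 20·t^3 + 12·t^2 - 8·t + 1. Durch Integration von der Geschwindigkeit und Verwendung der Anfangsbedingung x(0) = -5, erhalten wir x(t) = 5·t^5 - 5·t^4 + 4·t^3 - 4·t^2 + t - 5. Mit x(t) = 5·t^5 - 5·t^4 + 4·t^3 - 4·t^2 + t - 5 und Einsetzen von t = 1, finden wir x = -4.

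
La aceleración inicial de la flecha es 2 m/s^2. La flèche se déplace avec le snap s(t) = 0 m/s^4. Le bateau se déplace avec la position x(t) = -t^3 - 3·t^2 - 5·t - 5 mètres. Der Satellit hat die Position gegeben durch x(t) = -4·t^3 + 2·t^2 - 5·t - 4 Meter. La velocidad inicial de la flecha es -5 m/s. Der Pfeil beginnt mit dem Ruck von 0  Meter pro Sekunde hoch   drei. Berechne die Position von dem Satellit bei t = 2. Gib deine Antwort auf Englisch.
We have position x(t) = -4·t^3 + 2·t^2 - 5·t - 4. Substituting t = 2: x(2) = -38.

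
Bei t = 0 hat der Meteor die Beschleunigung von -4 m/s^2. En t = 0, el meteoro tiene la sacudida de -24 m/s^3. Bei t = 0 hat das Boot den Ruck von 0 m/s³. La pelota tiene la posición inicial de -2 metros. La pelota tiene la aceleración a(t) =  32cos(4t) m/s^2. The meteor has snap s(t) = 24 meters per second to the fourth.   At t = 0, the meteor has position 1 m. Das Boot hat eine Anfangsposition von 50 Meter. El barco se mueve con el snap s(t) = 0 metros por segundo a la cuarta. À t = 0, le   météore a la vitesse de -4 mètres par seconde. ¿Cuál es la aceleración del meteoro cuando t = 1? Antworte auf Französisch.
Pour résoudre ceci, nous devons prendre 2 primitives de notre équation du snap s(t) = 24. En intégrant le snap et en utilisant la condition initiale j(0) = -24, nous obtenons j(t) = 24·t - 24. En prenant ∫j(t)dt et en appliquant a(0) = -4, nous trouvons a(t) = 12·t^2 - 24·t - 4. De l'équation de l'accélération a(t) = 12·t^2 - 24·t - 4, nous substituons t = 1 pour obtenir a = -16.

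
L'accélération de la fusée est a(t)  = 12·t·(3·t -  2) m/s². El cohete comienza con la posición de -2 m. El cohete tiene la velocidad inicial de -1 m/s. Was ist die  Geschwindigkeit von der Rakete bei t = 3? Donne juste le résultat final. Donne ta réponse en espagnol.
En t = 3, v = 215.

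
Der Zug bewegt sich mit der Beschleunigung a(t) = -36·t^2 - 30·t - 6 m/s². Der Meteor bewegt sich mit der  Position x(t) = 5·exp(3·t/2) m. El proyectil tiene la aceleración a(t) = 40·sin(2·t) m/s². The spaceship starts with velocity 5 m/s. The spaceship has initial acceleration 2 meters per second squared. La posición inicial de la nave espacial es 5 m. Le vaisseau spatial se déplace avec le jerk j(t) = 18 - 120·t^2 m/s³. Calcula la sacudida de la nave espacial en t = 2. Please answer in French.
En utilisant j(t) = 18 - 120·t^2 et en substituant t = 2, nous trouvons j = -462.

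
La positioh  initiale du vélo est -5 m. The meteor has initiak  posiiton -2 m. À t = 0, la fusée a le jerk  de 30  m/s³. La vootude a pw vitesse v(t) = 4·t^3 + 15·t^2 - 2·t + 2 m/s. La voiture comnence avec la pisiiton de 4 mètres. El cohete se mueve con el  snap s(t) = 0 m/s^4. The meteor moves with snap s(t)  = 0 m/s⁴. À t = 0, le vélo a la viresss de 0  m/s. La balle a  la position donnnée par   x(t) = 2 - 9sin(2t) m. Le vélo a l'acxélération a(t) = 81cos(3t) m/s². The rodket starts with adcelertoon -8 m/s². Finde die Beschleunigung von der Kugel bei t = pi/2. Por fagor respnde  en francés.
En partant de la position x(t) = 2 - 9·sin(2·t), nous prenons 2 dérivées. En dérivant la position, nous obtenons la vitesse: v(t) = -18·cos(2·t). En prenant d/dt de v(t), nous trouvons a(t) = 36·sin(2·t). De l'équation de l'accélération a(t) = 36·sin(2·t), nous substituons t = pi/2 pour obtenir a = 0.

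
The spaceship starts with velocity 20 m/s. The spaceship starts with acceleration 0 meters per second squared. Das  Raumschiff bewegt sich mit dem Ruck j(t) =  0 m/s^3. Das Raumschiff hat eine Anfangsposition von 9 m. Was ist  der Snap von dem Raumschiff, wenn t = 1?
Um dies zu lösen, müssen wir 1 Ableitung unserer Gleichung für den Ruck j(t) = 0 nehmen. Durch Ableiten von dem Ruck erhalten wir den Snap: s(t) = 0. Wir haben den Snap s(t) = 0. Durch Einsetzen von t = 1: s(1) = 0.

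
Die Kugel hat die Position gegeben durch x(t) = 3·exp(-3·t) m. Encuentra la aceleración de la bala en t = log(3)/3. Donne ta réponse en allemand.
Um dies zu lösen, müssen wir 2 Ableitungen unserer Gleichung für die Position x(t) = 3·exp(-3·t) nehmen. Die Ableitung von der Position ergibt die Geschwindigkeit: v(t) = -9·exp(-3·t). Die Ableitung von der Geschwindigkeit ergibt die Beschleunigung: a(t) = 27·exp(-3·t). Wir haben die Beschleunigung a(t) = 27·exp(-3·t). Durch Einsetzen von t = log(3)/3: a(log(3)/3) = 9.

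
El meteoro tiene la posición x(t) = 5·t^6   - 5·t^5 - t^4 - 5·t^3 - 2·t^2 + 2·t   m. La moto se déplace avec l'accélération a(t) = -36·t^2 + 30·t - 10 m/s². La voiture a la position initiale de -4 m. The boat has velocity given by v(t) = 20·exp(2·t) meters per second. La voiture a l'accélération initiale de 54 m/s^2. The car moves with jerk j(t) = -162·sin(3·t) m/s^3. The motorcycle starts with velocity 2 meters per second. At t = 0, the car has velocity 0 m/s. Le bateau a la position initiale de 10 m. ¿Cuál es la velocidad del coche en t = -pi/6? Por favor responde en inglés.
To solve this, we need to take 2 antiderivatives of our jerk equation j(t) = -162·sin(3·t). The antiderivative of jerk is acceleration. Using a(0) = 54, we get a(t) = 54·cos(3·t). Taking ∫a(t)dt and applying v(0) = 0, we find v(t) = 18·sin(3·t). Using v(t) = 18·sin(3·t) and substituting t = -pi/6, we find v = -18.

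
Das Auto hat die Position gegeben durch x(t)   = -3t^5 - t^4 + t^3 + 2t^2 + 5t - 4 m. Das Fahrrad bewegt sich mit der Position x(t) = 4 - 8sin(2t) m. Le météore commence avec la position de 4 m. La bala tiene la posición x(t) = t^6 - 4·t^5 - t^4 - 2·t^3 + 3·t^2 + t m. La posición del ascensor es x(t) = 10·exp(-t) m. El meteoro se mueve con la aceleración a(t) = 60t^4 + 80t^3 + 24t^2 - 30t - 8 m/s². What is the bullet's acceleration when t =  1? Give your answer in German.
Wir müssen unsere Gleichung für die Position x(t) = t^6 - 4·t^5 - t^4 - 2·t^3 + 3·t^2 + t 2-mal ableiten. Durch Ableiten von der Position erhalten wir die Geschwindigkeit: v(t) = 6·t^5 - 20·t^4 - 4·t^3 - 6·t^2 + 6·t + 1. Durch Ableiten von der Geschwindigkeit erhalten wir die Beschleunigung: a(t) = 30·t^4 - 80·t^3 - 12·t^2 - 12·t + 6. Wir haben die Beschleunigung a(t) = 30·t^4 - 80·t^3 - 12·t^2 - 12·t + 6. Durch Einsetzen von t = 1: a(1) = -68.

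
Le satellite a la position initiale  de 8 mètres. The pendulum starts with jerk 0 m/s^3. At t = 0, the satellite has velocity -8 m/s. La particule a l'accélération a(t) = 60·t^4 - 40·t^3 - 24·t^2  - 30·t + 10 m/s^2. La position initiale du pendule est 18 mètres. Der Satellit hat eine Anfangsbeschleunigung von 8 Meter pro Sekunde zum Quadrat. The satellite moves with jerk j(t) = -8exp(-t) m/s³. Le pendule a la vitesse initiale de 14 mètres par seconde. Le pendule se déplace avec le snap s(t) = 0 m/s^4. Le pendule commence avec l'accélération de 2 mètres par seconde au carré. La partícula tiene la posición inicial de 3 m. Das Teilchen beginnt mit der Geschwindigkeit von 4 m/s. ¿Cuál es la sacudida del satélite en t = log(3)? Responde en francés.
En utilisant j(t) = -8·exp(-t) et en substituant t = log(3), nous trouvons j = -8/3.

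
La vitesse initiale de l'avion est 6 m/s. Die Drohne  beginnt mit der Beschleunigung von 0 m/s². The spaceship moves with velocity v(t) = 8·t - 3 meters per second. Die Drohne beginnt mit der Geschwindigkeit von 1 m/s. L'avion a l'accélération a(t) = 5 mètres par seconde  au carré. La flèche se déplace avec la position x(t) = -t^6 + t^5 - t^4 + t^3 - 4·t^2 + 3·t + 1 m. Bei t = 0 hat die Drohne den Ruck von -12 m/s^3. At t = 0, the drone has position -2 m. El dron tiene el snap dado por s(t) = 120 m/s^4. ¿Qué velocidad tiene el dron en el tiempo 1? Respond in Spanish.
Partiendo del snap s(t) = 120, tomamos 3 antiderivadas. Tomando ∫s(t)dt y aplicando j(0) = -12, encontramos j(t) = 120·t - 12. La integral de la sacudida es la aceleración. Usando a(0) = 0, obtenemos a(t) = 12·t·(5·t - 1). La integral de la aceleración es la velocidad. Usando v(0) = 1, obtenemos v(t) = 20·t^3 - 6·t^2 + 1. Usando v(t) = 20·t^3 - 6·t^2 + 1 y sustituyendo t = 1, encontramos v = 15.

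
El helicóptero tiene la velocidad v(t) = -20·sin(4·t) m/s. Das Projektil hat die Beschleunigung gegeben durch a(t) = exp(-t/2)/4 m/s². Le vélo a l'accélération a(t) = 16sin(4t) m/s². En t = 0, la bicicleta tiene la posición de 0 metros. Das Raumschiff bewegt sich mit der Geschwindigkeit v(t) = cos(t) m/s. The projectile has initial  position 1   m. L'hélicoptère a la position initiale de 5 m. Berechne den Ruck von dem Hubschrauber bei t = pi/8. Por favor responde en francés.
Nous devons dériver notre équation de la vitesse v(t) = -20·sin(4·t) 2 fois. En prenant d/dt de v(t), nous trouvons a(t) = -80·cos(4·t). La dérivée de l'accélération donne le jerk: j(t) = 320·sin(4·t). En utilisant j(t) = 320·sin(4·t) et en substituant t = pi/8, nous trouvons j = 320.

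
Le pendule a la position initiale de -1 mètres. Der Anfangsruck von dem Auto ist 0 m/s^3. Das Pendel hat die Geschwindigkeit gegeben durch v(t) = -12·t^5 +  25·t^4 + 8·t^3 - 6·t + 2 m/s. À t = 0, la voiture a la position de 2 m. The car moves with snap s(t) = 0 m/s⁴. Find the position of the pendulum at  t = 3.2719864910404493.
We need to integrate our velocity equation v(t) = -12·t^5 + 25·t^4 + 8·t^3 - 6·t + 2 1 time. Taking ∫v(t)dt and applying x(0) = -1, we find x(t) = -2·t^6 + 5·t^5 + 2·t^4 - 3·t^2 + 2·t - 1. From the given position equation x(t) = -2·t^6 + 5·t^5 + 2·t^4 - 3·t^2 + 2·t - 1, we substitute t = 3.2719864910404493 to get x = -376.366167180010.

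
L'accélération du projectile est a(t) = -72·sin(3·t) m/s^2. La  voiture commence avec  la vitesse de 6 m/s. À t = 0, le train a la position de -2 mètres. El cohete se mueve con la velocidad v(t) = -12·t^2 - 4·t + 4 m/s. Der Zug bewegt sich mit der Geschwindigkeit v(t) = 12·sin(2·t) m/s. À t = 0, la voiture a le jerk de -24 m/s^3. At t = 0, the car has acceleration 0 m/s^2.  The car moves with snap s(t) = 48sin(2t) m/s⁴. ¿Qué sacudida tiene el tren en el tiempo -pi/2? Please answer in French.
En partant de la vitesse v(t) = 12·sin(2·t), nous prenons 2 dérivées. En prenant d/dt de v(t), nous trouvons a(t) = 24·cos(2·t). La dérivée de l'accélération donne le jerk: j(t) = -48·sin(2·t). De l'équation du jerk j(t) = -48·sin(2·t), nous substituons t = -pi/2 pour obtenir j = 0.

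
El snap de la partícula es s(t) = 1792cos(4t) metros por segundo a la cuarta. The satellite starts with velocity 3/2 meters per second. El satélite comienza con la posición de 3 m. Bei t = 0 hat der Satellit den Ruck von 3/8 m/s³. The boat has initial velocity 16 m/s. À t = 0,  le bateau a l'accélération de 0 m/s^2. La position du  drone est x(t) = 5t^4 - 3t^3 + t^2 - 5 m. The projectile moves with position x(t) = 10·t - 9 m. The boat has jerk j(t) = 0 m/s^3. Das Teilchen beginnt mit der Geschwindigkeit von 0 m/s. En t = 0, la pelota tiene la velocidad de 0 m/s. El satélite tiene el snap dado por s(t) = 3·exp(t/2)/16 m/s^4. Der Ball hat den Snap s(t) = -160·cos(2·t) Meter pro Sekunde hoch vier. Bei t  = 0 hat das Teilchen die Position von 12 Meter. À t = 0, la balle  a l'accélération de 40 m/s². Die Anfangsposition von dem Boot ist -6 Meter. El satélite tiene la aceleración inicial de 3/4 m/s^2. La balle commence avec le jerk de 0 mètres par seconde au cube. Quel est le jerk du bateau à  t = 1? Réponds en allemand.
Aus der Gleichung für den Ruck j(t) = 0, setzen wir t = 1 ein und erhalten j = 0.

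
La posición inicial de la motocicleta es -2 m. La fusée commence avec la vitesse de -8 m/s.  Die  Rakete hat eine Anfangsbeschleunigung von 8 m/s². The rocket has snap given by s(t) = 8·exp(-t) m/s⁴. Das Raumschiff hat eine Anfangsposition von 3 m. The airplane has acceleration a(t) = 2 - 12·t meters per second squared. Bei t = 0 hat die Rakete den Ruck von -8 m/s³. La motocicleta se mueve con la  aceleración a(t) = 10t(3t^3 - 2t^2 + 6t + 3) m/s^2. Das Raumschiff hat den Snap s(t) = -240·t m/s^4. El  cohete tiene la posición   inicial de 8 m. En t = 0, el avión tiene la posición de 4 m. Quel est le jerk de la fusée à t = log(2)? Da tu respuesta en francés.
En partant du snap s(t) = 8·exp(-t), nous prenons 1 primitive. En intégrant le snap et en utilisant la condition initiale j(0) = -8, nous obtenons j(t) = -8·exp(-t). Nous avons le jerk j(t) = -8·exp(-t). En substituant t = log(2): j(log(2)) = -4.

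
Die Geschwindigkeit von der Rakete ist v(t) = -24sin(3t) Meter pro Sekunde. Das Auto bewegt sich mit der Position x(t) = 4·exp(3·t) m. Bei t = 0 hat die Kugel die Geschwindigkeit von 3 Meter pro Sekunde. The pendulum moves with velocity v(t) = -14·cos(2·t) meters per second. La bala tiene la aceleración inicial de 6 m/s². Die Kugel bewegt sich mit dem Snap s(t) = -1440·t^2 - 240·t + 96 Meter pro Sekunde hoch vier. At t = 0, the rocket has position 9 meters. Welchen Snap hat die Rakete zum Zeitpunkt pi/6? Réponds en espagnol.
Para resolver esto, necesitamos tomar 3 derivadas de nuestra ecuación de la velocidad v(t) = -24·sin(3·t). Tomando d/dt de v(t), encontramos a(t) = -72·cos(3·t). Tomando d/dt de a(t), encontramos j(t) = 216·sin(3·t). Derivando la sacudida, obtenemos el snap: s(t) = 648·cos(3·t). Tenemos el snap s(t) = 648·cos(3·t). Sustituyendo t = pi/6: s(pi/6) = 0.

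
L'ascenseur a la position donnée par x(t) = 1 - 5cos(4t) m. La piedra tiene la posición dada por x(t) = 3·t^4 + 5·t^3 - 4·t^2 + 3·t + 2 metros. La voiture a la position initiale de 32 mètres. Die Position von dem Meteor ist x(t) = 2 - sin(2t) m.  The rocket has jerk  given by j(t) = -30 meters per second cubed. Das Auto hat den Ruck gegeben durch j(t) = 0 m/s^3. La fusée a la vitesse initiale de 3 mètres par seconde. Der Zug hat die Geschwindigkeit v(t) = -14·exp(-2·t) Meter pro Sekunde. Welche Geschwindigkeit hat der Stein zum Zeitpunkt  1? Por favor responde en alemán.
Ausgehend von der Position x(t) = 3·t^4 + 5·t^3 - 4·t^2 + 3·t + 2, nehmen wir 1 Ableitung. Mit d/dt von x(t) finden wir v(t) = 12·t^3 + 15·t^2 - 8·t + 3. Aus der Gleichung für die Geschwindigkeit v(t) = 12·t^3 + 15·t^2 - 8·t + 3, setzen wir t = 1 ein und erhalten v = 22.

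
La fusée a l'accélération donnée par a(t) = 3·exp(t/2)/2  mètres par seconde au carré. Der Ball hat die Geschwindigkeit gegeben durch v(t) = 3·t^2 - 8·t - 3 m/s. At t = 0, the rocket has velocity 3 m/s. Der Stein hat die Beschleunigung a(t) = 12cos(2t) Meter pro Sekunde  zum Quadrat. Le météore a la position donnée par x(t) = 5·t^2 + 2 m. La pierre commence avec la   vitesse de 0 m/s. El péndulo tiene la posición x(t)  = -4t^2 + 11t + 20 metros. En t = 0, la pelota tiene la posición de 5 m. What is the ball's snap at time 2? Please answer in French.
En partant de la vitesse v(t) = 3·t^2 - 8·t - 3, nous prenons 3 dérivées. En prenant d/dt de v(t), nous trouvons a(t) = 6·t - 8. La dérivée de l'accélération donne le jerk: j(t) = 6. La dérivée du jerk donne le snap: s(t) = 0. En utilisant s(t) = 0 et en substituant t = 2, nous trouvons s = 0.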